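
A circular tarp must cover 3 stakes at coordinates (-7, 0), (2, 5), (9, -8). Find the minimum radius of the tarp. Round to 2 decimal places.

Call the three points A, B, C in the order given.
Side lengths²: AB² = 106, AC² = 320, BC² = 218.
Since AC² = 320 < 218 + 106 = 324, the triangle is acute, so the smallest enclosing circle is the circumcircle.
Circumcentre = (20/19, -74/19), r² = 28885/361.
r = √(28885/361) ≈ 8.95.

8.95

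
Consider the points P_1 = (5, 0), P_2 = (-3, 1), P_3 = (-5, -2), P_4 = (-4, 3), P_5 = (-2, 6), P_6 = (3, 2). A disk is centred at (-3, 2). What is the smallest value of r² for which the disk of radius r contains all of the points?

The required radius is the distance from (-3, 2) to the farthest point.
Squared distances: 68, 1, 20, 2, 17, 36.
Maximum is 68, attained at P_1.

68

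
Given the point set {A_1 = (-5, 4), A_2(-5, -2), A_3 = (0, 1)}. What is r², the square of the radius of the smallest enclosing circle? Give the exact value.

Side lengths²: A_1A_2² = 36, A_1A_3² = 34, A_2A_3² = 34.
Since A_1A_2² = 36 < 34 + 34 = 68, the triangle is acute, so the smallest enclosing circle is the circumcircle.
Circumcentre = (-3.4, 1), r² = 11.56.

11.56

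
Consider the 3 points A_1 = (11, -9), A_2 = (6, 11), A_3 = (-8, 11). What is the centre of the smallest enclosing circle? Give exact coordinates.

Side lengths²: A_1A_2² = 425, A_1A_3² = 761, A_2A_3² = 196.
Since A_1A_3² = 761 ≥ 425 + 196 = 621, the angle opposite A_1A_3 is not acute, so the smallest enclosing circle has A_1A_3 as diameter.
Centre = midpoint of A_1A_3 = (1.5, 1), r² = 761/4 = 190.25.
Centre = (1.5, 1).

(1.5, 1)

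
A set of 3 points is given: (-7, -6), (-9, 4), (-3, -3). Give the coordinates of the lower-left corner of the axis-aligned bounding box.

(-9, -6)

x-range [-9, -3], y-range [-6, 4].
The lower-left corner is (-9, -6).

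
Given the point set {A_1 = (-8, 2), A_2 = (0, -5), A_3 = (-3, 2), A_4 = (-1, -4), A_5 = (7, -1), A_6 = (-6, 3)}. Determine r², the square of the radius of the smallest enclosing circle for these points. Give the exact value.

The farthest pair is A_1–A_5 with squared distance 234. The circle on this segment as diameter has centre (-0.5, 0.5) and r² = 234/4 = 58.5.
Check A_2: distance² to centre = 30.5 ≤ 58.5, so it lies inside.
All remaining points lie in this disk, and no smaller disk contains both endpoints, so this is the minimum enclosing circle.

58.5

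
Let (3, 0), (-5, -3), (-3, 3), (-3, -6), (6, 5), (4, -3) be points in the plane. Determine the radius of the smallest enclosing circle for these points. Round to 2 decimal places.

The farthest pair is (-3, -6)–(6, 5) with squared distance 202. The circle on this segment as diameter has centre (1.5, -0.5) and r² = 202/4 = 50.5.
Check (3, 0): distance² to centre = 2.5 ≤ 50.5, so it lies inside.
All remaining points lie in this disk, and no smaller disk contains both endpoints, so this is the minimum enclosing circle.
r = √(50.5) ≈ 7.11.

7.11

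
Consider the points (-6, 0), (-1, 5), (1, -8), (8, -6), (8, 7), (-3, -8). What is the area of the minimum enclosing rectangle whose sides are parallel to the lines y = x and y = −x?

260

In coordinates u = x + y, v = x − y the rectangle is axis-aligned; the map (x,y)→(u,v) scales areas by 2.
u-values: -6, 4, -7, 2, 15, -11; range = 15 − (-11) = 26.
v-values: -6, -6, 9, 14, 1, 5; range = 14 − (-6) = 20.
Area = (26 × 20) / 2 = 260.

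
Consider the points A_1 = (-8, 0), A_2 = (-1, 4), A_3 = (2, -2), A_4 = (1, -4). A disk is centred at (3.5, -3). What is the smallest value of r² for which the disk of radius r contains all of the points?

141.25

The required radius is the distance from (3.5, -3) to the farthest point.
Squared distances: 141.25, 69.25, 3.25, 7.25.
Maximum is 141.25, attained at A_1.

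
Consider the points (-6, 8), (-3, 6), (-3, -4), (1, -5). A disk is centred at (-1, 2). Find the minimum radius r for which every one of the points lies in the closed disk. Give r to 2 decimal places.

7.81

The required radius is the distance from (-1, 2) to the farthest point.
Squared distances: 61, 20, 40, 53.
Maximum is 61, attained at (-6, 8).
r = √61 ≈ 7.81.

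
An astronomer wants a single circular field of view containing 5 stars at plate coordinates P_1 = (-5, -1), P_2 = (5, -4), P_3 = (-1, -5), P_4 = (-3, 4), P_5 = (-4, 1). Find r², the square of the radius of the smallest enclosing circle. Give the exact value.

A smallest enclosing disk is always determined by at most three of the input points on its boundary.
The minimum enclosing circle is determined by three boundary points: P_1, P_2, P_4.
Their circumcentre is (9/14, -5/14) with r² = 3161/98.
The farthest remaining point P_3 is at distance² 2377/98 ≤ 3161/98.

3161/98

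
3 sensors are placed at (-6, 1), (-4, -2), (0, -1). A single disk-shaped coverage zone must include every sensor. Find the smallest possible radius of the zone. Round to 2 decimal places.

3.16

Call the three points A, B, C in the order given.
Side lengths²: AB² = 13, AC² = 40, BC² = 17.
Since AC² = 40 ≥ 17 + 13 = 30, the angle opposite AC is not acute, so the smallest enclosing circle has AC as diameter.
Centre = midpoint of AC = (-3, 0), r² = 40/4 = 10.
r = √10 ≈ 3.16.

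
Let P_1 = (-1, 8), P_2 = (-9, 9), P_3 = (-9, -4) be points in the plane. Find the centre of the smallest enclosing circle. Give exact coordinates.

(-5.75, 2.5)

Side lengths²: P_1P_2² = 65, P_1P_3² = 208, P_2P_3² = 169.
Since P_1P_3² = 208 < 169 + 65 = 234, the triangle is acute, so the smallest enclosing circle is the circumcircle.
Circumcentre = (-5.75, 2.5), r² = 52.8125.
Centre = (-5.75, 2.5).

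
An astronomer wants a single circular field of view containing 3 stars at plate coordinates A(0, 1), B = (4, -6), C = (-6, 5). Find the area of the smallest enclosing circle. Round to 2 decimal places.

173.57

Side lengths²: AB² = 65, AC² = 52, BC² = 221.
Since BC² = 221 ≥ 65 + 52 = 117, the angle opposite BC is not acute, so the smallest enclosing circle has BC as diameter.
Centre = midpoint of BC = (-1, -0.5), r² = 221/4 = 55.25.
Area = π·r² = π·55.25 ≈ 173.57.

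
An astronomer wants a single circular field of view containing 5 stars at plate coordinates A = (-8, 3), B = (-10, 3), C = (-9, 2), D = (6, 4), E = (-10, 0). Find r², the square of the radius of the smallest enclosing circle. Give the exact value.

The farthest pair is D–E with squared distance 272. The circle on this segment as diameter has centre (-2, 2) and r² = 272/4 = 68.
Check A: distance² to centre = 37 ≤ 68, so it lies inside.
All remaining points lie in this disk, and no smaller disk contains both endpoints, so this is the minimum enclosing circle.

68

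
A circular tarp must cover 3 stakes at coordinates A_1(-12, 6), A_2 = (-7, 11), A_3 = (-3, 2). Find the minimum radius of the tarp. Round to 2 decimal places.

Side lengths²: A_1A_2² = 50, A_1A_3² = 97, A_2A_3² = 97.
Since A_2A_3² = 97 < 97 + 50 = 147, the triangle is acute, so the smallest enclosing circle is the circumcircle.
Circumcentre = (-175/26, 149/26), r² = 9409/338.
r = √(9409/338) ≈ 5.28.

5.28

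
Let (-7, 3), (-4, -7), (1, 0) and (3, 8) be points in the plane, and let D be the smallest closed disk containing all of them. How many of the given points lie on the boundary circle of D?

2

A smallest enclosing disk is always determined by at most three of the input points on its boundary.
The farthest pair is (-4, -7)–(3, 8) with squared distance 274. The circle on this segment as diameter has centre (-0.5, 0.5) and r² = 274/4 = 68.5.
Check (-7, 3): distance² to centre = 48.5 ≤ 68.5, so it lies inside.
All remaining points lie in this disk, and no smaller disk contains both endpoints, so this is the minimum enclosing circle.
The points at distance exactly r from the centre are (-4, -7), (3, 8) — 2 points.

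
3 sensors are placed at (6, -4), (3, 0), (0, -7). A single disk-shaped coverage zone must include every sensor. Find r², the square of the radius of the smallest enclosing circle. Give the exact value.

3625/242

Call the three points A, B, C in the order given.
Side lengths²: AB² = 25, AC² = 45, BC² = 58.
Since BC² = 58 < 45 + 25 = 70, the triangle is acute, so the smallest enclosing circle is the circumcircle.
Circumcentre = (47/22, -83/22), r² = 3625/242.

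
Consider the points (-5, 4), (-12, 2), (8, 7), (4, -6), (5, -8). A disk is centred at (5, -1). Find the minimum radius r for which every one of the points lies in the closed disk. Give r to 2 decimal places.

17.26

The required radius is the distance from (5, -1) to the farthest point.
Squared distances: 125, 298, 73, 26, 49.
Maximum is 298, attained at (-12, 2).
r = √298 ≈ 17.26.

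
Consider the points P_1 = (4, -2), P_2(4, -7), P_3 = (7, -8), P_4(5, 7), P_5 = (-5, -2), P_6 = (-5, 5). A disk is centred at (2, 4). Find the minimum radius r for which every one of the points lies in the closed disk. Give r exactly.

The required radius is the distance from (2, 4) to the farthest point.
Squared distances: 40, 125, 169, 18, 85, 50.
Maximum is 169, attained at P_3.
r = √169 = 13.

13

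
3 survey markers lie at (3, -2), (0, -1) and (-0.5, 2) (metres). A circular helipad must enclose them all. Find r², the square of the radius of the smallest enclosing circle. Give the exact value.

7.0625

Call the three points A, B, C in the order given.
Side lengths²: AB² = 10, AC² = 28.25, BC² = 9.25.
Since AC² = 28.25 ≥ 10 + 9.25 = 19.25, the angle opposite AC is not acute, so the smallest enclosing circle has AC as diameter.
Centre = midpoint of AC = (1.25, 0), r² = 28.25/4 = 7.0625.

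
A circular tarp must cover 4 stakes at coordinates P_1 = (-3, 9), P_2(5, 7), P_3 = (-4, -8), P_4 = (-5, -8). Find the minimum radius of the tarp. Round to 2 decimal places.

The minimum enclosing circle of a finite set is fixed by two of the points (as a diameter) or three (as a circumcircle).
The minimum enclosing circle is determined by three boundary points: P_1, P_2, P_4.
Their circumcentre is (-27/28, 1/7) with r² = 64753/784.
The farthest remaining point P_3 is at distance² 59209/784 ≤ 64753/784.
r = √(64753/784) ≈ 9.09.

9.09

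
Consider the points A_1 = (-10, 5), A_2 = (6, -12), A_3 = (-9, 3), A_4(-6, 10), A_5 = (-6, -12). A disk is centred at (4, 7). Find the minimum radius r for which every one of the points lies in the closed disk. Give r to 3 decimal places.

The required radius is the distance from (4, 7) to the farthest point.
Squared distances: 200, 365, 185, 109, 461.
Maximum is 461, attained at A_5.
r = √461 ≈ 21.471.

21.471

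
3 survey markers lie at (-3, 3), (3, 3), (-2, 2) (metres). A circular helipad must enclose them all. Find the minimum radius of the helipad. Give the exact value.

3

Call the three points A, B, C in the order given.
Side lengths²: AB² = 36, AC² = 2, BC² = 26.
Since AB² = 36 ≥ 26 + 2 = 28, the angle opposite AB is not acute, so the smallest enclosing circle has AB as diameter.
Centre = midpoint of AB = (0, 3), r² = 36/4 = 9.
r = √9 = 3.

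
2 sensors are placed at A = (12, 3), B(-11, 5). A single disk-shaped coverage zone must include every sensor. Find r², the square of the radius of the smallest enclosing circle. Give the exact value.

The smallest circle enclosing two points has them as diameter endpoints.
Centre = midpoint = (0.5, 4); r² = |AB|²/4 = 533/4 = 133.25.

133.25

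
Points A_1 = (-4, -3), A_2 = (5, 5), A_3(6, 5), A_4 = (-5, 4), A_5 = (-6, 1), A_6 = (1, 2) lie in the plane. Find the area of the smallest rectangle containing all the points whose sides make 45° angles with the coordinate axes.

90

In coordinates u = x + y, v = x − y the rectangle is axis-aligned; the map (x,y)→(u,v) scales areas by 2.
u-values: -7, 10, 11, -1, -5, 3; range = 11 − (-7) = 18.
v-values: -1, 0, 1, -9, -7, -1; range = 1 − (-9) = 10.
Area = (18 × 10) / 2 = 90.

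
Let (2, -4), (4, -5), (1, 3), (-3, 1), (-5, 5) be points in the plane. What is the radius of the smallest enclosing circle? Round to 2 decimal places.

6.73

The minimum enclosing circle of a finite set is fixed by two of the points (as a diameter) or three (as a circumcircle).
The farthest pair is (4, -5)–(-5, 5) with squared distance 181. The circle on this segment as diameter has centre (-0.5, 0) and r² = 181/4 = 45.25.
Check (2, -4): distance² to centre = 22.25 ≤ 45.25, so it lies inside.
All remaining points lie in this disk, and no smaller disk contains both endpoints, so this is the minimum enclosing circle.
r = √(45.25) ≈ 6.73.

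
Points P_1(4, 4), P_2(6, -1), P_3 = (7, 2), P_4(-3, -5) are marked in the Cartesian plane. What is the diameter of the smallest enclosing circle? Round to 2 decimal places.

The farthest pair is P_3–P_4 with squared distance 149. The circle on this segment as diameter has centre (2, -1.5) and r² = 149/4 = 37.25.
Check P_1: distance² to centre = 34.25 ≤ 37.25, so it lies inside.
All remaining points lie in this disk, and no smaller disk contains both endpoints, so this is the minimum enclosing circle.
Diameter = 2r = 2√(37.25) ≈ 12.21.

12.21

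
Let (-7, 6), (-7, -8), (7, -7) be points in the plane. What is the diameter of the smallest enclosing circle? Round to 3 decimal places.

Call the three points A, B, C in the order given.
Side lengths²: AB² = 196, AC² = 365, BC² = 197.
Since AC² = 365 < 197 + 196 = 393, the triangle is acute, so the smallest enclosing circle is the circumcircle.
Circumcentre = (-13/28, -1), r² = 71905/784.
Diameter = 2r = 2√(71905/784) ≈ 19.154.

19.154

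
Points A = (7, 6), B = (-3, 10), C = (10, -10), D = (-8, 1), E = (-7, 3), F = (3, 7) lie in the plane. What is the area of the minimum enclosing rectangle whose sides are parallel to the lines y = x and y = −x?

330

In coordinates u = x + y, v = x − y the rectangle is axis-aligned; the map (x,y)→(u,v) scales areas by 2.
u-values: 13, 7, 0, -7, -4, 10; range = 13 − (-7) = 20.
v-values: 1, -13, 20, -9, -10, -4; range = 20 − (-13) = 33.
Area = (20 × 33) / 2 = 330.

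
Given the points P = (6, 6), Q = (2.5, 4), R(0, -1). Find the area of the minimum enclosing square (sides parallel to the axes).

49

The bounding box has width 6 and height 7.
An axis-aligned square enclosing the set must have side ≥ max(width, height).
So the minimum side is max(6, 7) = 7.
Area = 7² = 49.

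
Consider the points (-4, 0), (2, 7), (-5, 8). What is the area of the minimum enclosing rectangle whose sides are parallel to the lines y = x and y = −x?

58.5

In coordinates u = x + y, v = x − y the rectangle is axis-aligned; the map (x,y)→(u,v) scales areas by 2.
u-values: -4, 9, 3; range = 9 − (-4) = 13.
v-values: -4, -5, -13; range = -4 − (-13) = 9.
Area = (13 × 9) / 2 = 58.5.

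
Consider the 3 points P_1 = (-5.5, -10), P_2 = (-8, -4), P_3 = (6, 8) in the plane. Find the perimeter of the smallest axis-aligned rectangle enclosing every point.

Width = max x − min x = 6 − (-8) = 14.
Height = max y − min y = 8 − (-10) = 18.
Perimeter = 2(14 + 18) = 64.

64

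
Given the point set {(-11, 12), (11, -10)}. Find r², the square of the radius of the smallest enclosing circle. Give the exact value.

242

The smallest circle enclosing two points has them as diameter endpoints.
Centre = midpoint = (0, 1); r² = |(-11, 12)−(11, -10)|²/4 = 968/4 = 242.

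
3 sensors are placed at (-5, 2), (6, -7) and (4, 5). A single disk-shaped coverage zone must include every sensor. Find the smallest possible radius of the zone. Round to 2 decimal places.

Call the three points A, B, C in the order given.
Side lengths²: AB² = 202, AC² = 90, BC² = 148.
Since AB² = 202 < 148 + 90 = 238, the triangle is acute, so the smallest enclosing circle is the circumcircle.
Circumcentre = (23/19, -31/19), r² = 18685/361.
r = √(18685/361) ≈ 7.19.

7.19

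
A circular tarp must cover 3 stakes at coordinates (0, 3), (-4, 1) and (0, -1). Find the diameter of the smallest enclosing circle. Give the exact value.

Call the three points A, B, C in the order given.
Side lengths²: AB² = 20, AC² = 16, BC² = 20.
Since BC² = 20 < 20 + 16 = 36, the triangle is acute, so the smallest enclosing circle is the circumcircle.
Circumcentre = (-1.5, 1), r² = 6.25.
Diameter = 2r = 2√(6.25) = 5.

5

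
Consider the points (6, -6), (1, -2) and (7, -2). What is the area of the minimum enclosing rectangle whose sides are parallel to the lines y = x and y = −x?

27

In coordinates u = x + y, v = x − y the rectangle is axis-aligned; the map (x,y)→(u,v) scales areas by 2.
u-values: 0, -1, 5; range = 5 − (-1) = 6.
v-values: 12, 3, 9; range = 12 − 3 = 9.
Area = (6 × 9) / 2 = 27.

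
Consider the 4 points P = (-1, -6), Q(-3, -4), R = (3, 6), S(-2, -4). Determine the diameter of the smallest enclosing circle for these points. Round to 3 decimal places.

12.649

The minimum enclosing circle of a finite set is fixed by two of the points (as a diameter) or three (as a circumcircle).
The farthest pair is P–R with squared distance 160. The circle on this segment as diameter has centre (1, 0) and r² = 160/4 = 40.
Check Q: distance² to centre = 32 ≤ 40, so it lies inside.
All remaining points lie in this disk, and no smaller disk contains both endpoints, so this is the minimum enclosing circle.
Diameter = 2r = 2√40 ≈ 12.649.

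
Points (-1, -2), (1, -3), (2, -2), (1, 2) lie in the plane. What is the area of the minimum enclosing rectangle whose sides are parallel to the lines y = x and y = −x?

15

In coordinates u = x + y, v = x − y the rectangle is axis-aligned; the map (x,y)→(u,v) scales areas by 2.
u-values: -3, -2, 0, 3; range = 3 − (-3) = 6.
v-values: 1, 4, 4, -1; range = 4 − (-1) = 5.
Area = (6 × 5) / 2 = 15.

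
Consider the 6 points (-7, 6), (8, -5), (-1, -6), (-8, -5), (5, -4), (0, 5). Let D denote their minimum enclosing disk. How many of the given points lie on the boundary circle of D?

3

By Welzl's lemma the MEC is supported by two points (diametrically opposite) or three points (on a circumcircle).
The minimum enclosing circle is determined by three boundary points: (-7, 6), (8, -5), (-8, -5).
Their circumcentre is (0, -2/11) with r² = 10553/121.
The farthest remaining point (5, -4) is at distance² 4789/121 ≤ 10553/121.
The points at distance exactly r from the centre are (-7, 6), (8, -5), (-8, -5) — 3 points.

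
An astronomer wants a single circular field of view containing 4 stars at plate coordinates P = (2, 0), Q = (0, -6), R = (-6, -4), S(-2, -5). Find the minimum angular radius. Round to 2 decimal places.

A smallest enclosing disk is always determined by at most three of the input points on its boundary.
The farthest pair is P–R with squared distance 80. The circle on this segment as diameter has centre (-2, -2) and r² = 80/4 = 20.
Check Q: distance² to centre = 20 ≤ 20, so it lies inside.
All remaining points lie in this disk, and no smaller disk contains both endpoints, so this is the minimum enclosing circle.
r = √20 ≈ 4.47.

4.47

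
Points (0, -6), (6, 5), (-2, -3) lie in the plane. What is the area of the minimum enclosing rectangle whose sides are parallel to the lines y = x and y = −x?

In coordinates u = x + y, v = x − y the rectangle is axis-aligned; the map (x,y)→(u,v) scales areas by 2.
u-values: -6, 11, -5; range = 11 − (-6) = 17.
v-values: 6, 1, 1; range = 6 − 1 = 5.
Area = (17 × 5) / 2 = 42.5.

42.5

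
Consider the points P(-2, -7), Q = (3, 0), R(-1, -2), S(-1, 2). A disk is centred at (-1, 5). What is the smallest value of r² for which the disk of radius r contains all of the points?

The required radius is the distance from (-1, 5) to the farthest point.
Squared distances: 145, 41, 49, 9.
Maximum is 145, attained at P.

145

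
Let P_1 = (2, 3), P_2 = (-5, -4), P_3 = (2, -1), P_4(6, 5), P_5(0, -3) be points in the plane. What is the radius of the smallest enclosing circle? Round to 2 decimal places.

7.11

The minimum enclosing circle of a finite set is fixed by two of the points (as a diameter) or three (as a circumcircle).
The farthest pair is P_2–P_4 with squared distance 202. The circle on this segment as diameter has centre (0.5, 0.5) and r² = 202/4 = 50.5.
Check P_1: distance² to centre = 8.5 ≤ 50.5, so it lies inside.
All remaining points lie in this disk, and no smaller disk contains both endpoints, so this is the minimum enclosing circle.
r = √(50.5) ≈ 7.11.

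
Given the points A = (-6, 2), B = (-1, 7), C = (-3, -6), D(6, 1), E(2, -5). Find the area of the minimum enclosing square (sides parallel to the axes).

The bounding box has width 12 and height 13.
An axis-aligned square enclosing the set must have side ≥ max(width, height).
So the minimum side is max(12, 13) = 13.
Area = 13² = 169.

169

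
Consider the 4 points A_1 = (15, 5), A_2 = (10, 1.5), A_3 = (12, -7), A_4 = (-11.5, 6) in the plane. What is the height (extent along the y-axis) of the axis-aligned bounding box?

max y = 6, min y = -7, so height = 13.

13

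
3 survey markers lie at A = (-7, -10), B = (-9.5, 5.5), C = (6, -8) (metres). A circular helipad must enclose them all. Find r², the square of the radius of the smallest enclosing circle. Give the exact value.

Side lengths²: AB² = 246.5, AC² = 173, BC² = 422.5.
Since BC² = 422.5 ≥ 246.5 + 173 = 419.5, the angle opposite BC is not acute, so the smallest enclosing circle has BC as diameter.
Centre = midpoint of BC = (-1.75, -1.25), r² = 422.5/4 = 105.625.

105.625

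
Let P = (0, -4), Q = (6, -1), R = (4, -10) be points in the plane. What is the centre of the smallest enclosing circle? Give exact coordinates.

Side lengths²: PQ² = 45, PR² = 52, QR² = 85.
Since QR² = 85 < 52 + 45 = 97, the triangle is acute, so the smallest enclosing circle is the circumcircle.
Circumcentre = (4.4375, -5.375), r² = 21.58203125.
Centre = (4.4375, -5.375).

(4.4375, -5.375)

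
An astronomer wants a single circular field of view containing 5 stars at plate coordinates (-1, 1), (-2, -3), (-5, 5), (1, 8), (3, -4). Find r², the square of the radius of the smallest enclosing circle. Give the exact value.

By Welzl's lemma the MEC is supported by two points (diametrically opposite) or three points (on a circumcircle).
The minimum enclosing circle is determined by three boundary points: (-5, 5), (1, 8), (3, -4).
Their circumcentre is (5/13, 45/26) with r² = 26825/676.
The farthest remaining point (-2, -3) is at distance² 18973/676 ≤ 26825/676.

26825/676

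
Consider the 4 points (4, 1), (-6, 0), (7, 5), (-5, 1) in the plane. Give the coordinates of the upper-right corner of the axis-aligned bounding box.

(7, 5)

x-range [-6, 7], y-range [0, 5].
The upper-right corner is (7, 5).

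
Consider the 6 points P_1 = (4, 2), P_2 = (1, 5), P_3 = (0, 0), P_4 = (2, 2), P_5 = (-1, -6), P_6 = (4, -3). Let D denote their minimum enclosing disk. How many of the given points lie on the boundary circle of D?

The minimum enclosing circle of a finite set is fixed by two of the points (as a diameter) or three (as a circumcircle).
The farthest pair is P_2–P_5 with squared distance 125. The circle on this segment as diameter has centre (0, -0.5) and r² = 125/4 = 31.25.
Check P_1: distance² to centre = 22.25 ≤ 31.25, so it lies inside.
All remaining points lie in this disk, and no smaller disk contains both endpoints, so this is the minimum enclosing circle.
The points at distance exactly r from the centre are P_2, P_5 — 2 points.

2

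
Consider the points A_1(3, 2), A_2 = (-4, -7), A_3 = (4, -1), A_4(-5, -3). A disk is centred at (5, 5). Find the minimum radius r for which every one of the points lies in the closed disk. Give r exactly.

15

The required radius is the distance from (5, 5) to the farthest point.
Squared distances: 13, 225, 37, 164.
Maximum is 225, attained at A_2.
r = √225 = 15.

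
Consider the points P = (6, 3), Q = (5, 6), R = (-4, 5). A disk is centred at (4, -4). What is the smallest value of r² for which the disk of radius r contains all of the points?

145

The required radius is the distance from (4, -4) to the farthest point.
Squared distances: 53, 101, 145.
Maximum is 145, attained at R.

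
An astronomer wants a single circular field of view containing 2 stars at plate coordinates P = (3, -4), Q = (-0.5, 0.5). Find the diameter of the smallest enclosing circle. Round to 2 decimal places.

5.70

The smallest circle enclosing two points has them as diameter endpoints.
Centre = midpoint = (1.25, -1.75); r² = |PQ|²/4 = 32.5/4 = 8.125.
Diameter = 2r = 2√(8.125) ≈ 5.70.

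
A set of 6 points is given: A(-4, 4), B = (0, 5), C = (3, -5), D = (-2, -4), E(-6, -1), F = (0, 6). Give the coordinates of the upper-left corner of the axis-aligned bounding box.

(-6, 6)

x-range [-6, 3], y-range [-5, 6].
The upper-left corner is (-6, 6).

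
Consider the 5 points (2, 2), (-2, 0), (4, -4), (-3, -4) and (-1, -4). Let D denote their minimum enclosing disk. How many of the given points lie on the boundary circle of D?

3

The minimum enclosing circle of a finite set is fixed by two of the points (as a diameter) or three (as a circumcircle).
The minimum enclosing circle is determined by three boundary points: (2, 2), (4, -4), (-3, -4).
Their circumcentre is (0.5, -11/6) with r² = 305/18.
The farthest remaining point (-2, 0) is at distance² 173/18 ≤ 305/18.
The points at distance exactly r from the centre are (2, 2), (4, -4), (-3, -4) — 3 points.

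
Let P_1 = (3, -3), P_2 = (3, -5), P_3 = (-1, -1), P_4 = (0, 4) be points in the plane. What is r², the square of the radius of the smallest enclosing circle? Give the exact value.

22.5

By Welzl's lemma the MEC is supported by two points (diametrically opposite) or three points (on a circumcircle).
The farthest pair is P_2–P_4 with squared distance 90. The circle on this segment as diameter has centre (1.5, -0.5) and r² = 90/4 = 22.5.
Check P_1: distance² to centre = 8.5 ≤ 22.5, so it lies inside.
All remaining points lie in this disk, and no smaller disk contains both endpoints, so this is the minimum enclosing circle.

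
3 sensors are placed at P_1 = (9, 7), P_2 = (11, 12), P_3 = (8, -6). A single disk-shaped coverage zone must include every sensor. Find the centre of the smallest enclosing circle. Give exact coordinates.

(9.5, 3)

Side lengths²: P_1P_2² = 29, P_1P_3² = 170, P_2P_3² = 333.
Since P_2P_3² = 333 ≥ 170 + 29 = 199, the angle opposite P_2P_3 is not acute, so the smallest enclosing circle has P_2P_3 as diameter.
Centre = midpoint of P_2P_3 = (9.5, 3), r² = 333/4 = 83.25.
Centre = (9.5, 3).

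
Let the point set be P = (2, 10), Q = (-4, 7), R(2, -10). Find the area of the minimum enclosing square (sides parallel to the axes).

400

The bounding box has width 6 and height 20.
An axis-aligned square enclosing the set must have side ≥ max(width, height).
So the minimum side is max(6, 20) = 20.
Area = 20² = 400.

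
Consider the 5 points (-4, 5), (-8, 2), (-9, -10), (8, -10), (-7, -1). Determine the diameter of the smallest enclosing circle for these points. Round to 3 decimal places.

20.248

By Welzl's lemma the MEC is supported by two points (diametrically opposite) or three points (on a circumcircle).
The minimum enclosing circle is determined by three boundary points: (-4, 5), (-9, -10), (8, -10).
Their circumcentre is (-0.5, -4.5) with r² = 102.5.
The farthest remaining point (-8, 2) is at distance² 98.5 ≤ 102.5.
Diameter = 2r = 2√(102.5) ≈ 20.248.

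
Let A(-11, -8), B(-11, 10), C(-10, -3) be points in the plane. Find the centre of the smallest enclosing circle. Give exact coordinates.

(-11, 1)

Side lengths²: AB² = 324, AC² = 26, BC² = 170.
Since AB² = 324 ≥ 170 + 26 = 196, the angle opposite AB is not acute, so the smallest enclosing circle has AB as diameter.
Centre = midpoint of AB = (-11, 1), r² = 324/4 = 81.
Centre = (-11, 1).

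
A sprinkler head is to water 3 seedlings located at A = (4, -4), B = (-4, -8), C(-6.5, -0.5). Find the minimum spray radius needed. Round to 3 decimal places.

5.590

Side lengths²: AB² = 80, AC² = 122.5, BC² = 62.5.
Since AC² = 122.5 < 80 + 62.5 = 142.5, the triangle is acute, so the smallest enclosing circle is the circumcircle.
Circumcentre = (-1.5, -3), r² = 31.25.
r = √(31.25) ≈ 5.590.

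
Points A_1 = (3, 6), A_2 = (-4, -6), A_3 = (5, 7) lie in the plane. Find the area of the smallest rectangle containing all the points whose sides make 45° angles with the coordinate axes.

55

In coordinates u = x + y, v = x − y the rectangle is axis-aligned; the map (x,y)→(u,v) scales areas by 2.
u-values: 9, -10, 12; range = 12 − (-10) = 22.
v-values: -3, 2, -2; range = 2 − (-3) = 5.
Area = (22 × 5) / 2 = 55.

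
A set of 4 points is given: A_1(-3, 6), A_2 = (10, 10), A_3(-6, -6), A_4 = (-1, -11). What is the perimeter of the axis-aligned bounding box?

Width = max x − min x = 10 − (-6) = 16.
Height = max y − min y = 10 − (-11) = 21.
Perimeter = 2(16 + 21) = 74.

74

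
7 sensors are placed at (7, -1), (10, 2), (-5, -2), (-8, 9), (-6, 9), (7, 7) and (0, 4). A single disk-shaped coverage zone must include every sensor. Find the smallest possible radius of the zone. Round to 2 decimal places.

The farthest pair is (10, 2)–(-8, 9) with squared distance 373. The circle on this segment as diameter has centre (1, 5.5) and r² = 373/4 = 93.25.
Check (7, -1): distance² to centre = 78.25 ≤ 93.25, so it lies inside.
All remaining points lie in this disk, and no smaller disk contains both endpoints, so this is the minimum enclosing circle.
r = √(93.25) ≈ 9.66.

9.66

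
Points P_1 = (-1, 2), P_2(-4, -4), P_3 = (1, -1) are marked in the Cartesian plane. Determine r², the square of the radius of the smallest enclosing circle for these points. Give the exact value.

1105/98

Side lengths²: P_1P_2² = 45, P_1P_3² = 13, P_2P_3² = 34.
Since P_1P_2² = 45 < 34 + 13 = 47, the triangle is acute, so the smallest enclosing circle is the circumcircle.
Circumcentre = (-33/14, -15/14), r² = 1105/98.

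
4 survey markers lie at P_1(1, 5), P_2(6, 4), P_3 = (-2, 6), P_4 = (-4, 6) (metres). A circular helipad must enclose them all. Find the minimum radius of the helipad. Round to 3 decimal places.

By Welzl's lemma the MEC is supported by two points (diametrically opposite) or three points (on a circumcircle).
The farthest pair is P_2–P_4 with squared distance 104. The circle on this segment as diameter has centre (1, 5) and r² = 104/4 = 26.
Check P_1: distance² to centre = 0 ≤ 26, so it lies inside.
All remaining points lie in this disk, and no smaller disk contains both endpoints, so this is the minimum enclosing circle.
r = √26 ≈ 5.099.

5.099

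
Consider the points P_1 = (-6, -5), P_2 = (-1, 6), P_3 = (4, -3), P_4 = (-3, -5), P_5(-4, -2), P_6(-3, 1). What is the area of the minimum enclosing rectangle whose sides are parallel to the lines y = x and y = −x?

112

In coordinates u = x + y, v = x − y the rectangle is axis-aligned; the map (x,y)→(u,v) scales areas by 2.
u-values: -11, 5, 1, -8, -6, -2; range = 5 − (-11) = 16.
v-values: -1, -7, 7, 2, -2, -4; range = 7 − (-7) = 14.
Area = (16 × 14) / 2 = 112.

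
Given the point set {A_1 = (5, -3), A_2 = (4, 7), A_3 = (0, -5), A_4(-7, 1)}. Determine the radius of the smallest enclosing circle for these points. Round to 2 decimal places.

6.87

By Welzl's lemma the MEC is supported by two points (diametrically opposite) or three points (on a circumcircle).
The minimum enclosing circle is determined by three boundary points: A_1, A_2, A_4.
Their circumcentre is (-9/58, 89/58) with r² = 79285/1682.
The farthest remaining point A_3 is at distance² 71861/1682 ≤ 79285/1682.
r = √(79285/1682) ≈ 6.87.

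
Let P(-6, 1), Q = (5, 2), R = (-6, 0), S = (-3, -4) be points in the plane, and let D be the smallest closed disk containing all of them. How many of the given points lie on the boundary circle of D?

By Welzl's lemma the MEC is supported by two points (diametrically opposite) or three points (on a circumcircle).
The farthest pair is Q–R with squared distance 125. The circle on this segment as diameter has centre (-0.5, 1) and r² = 125/4 = 31.25.
Check P: distance² to centre = 30.25 ≤ 31.25, so it lies inside.
All remaining points lie in this disk, and no smaller disk contains both endpoints, so this is the minimum enclosing circle.
The points at distance exactly r from the centre are Q, R, S — 3 points.

3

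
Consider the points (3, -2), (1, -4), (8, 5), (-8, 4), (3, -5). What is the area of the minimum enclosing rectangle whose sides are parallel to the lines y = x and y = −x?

In coordinates u = x + y, v = x − y the rectangle is axis-aligned; the map (x,y)→(u,v) scales areas by 2.
u-values: 1, -3, 13, -4, -2; range = 13 − (-4) = 17.
v-values: 5, 5, 3, -12, 8; range = 8 − (-12) = 20.
Area = (17 × 20) / 2 = 170.

170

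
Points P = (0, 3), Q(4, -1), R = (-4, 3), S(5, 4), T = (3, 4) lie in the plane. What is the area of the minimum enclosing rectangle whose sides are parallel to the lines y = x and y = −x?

In coordinates u = x + y, v = x − y the rectangle is axis-aligned; the map (x,y)→(u,v) scales areas by 2.
u-values: 3, 3, -1, 9, 7; range = 9 − (-1) = 10.
v-values: -3, 5, -7, 1, -1; range = 5 − (-7) = 12.
Area = (10 × 12) / 2 = 60.

60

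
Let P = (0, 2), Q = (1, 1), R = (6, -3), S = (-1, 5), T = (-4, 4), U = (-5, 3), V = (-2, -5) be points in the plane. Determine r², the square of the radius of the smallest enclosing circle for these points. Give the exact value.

By Welzl's lemma the MEC is supported by two points (diametrically opposite) or three points (on a circumcircle).
The farthest pair is R–U with squared distance 157. The circle on this segment as diameter has centre (0.5, 0) and r² = 157/4 = 39.25.
Check P: distance² to centre = 4.25 ≤ 39.25, so it lies inside.
All remaining points lie in this disk, and no smaller disk contains both endpoints, so this is the minimum enclosing circle.

39.25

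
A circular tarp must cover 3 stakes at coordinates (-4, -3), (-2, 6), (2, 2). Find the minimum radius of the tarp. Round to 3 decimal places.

Call the three points A, B, C in the order given.
Side lengths²: AB² = 85, AC² = 61, BC² = 32.
Since AB² = 85 < 61 + 32 = 93, the triangle is acute, so the smallest enclosing circle is the circumcircle.
Circumcentre = (-57/22, 31/22), r² = 5185/242.
r = √(5185/242) ≈ 4.629.

4.629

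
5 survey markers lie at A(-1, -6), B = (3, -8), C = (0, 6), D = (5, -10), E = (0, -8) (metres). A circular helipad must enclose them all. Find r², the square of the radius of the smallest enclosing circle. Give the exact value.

By Welzl's lemma the MEC is supported by two points (diametrically opposite) or three points (on a circumcircle).
The farthest pair is C–D with squared distance 281. The circle on this segment as diameter has centre (2.5, -2) and r² = 281/4 = 70.25.
Check A: distance² to centre = 28.25 ≤ 70.25, so it lies inside.
All remaining points lie in this disk, and no smaller disk contains both endpoints, so this is the minimum enclosing circle.

70.25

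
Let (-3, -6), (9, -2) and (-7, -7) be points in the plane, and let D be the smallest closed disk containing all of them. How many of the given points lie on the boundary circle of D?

Call the three points A, B, C in the order given.
Side lengths²: AB² = 160, AC² = 17, BC² = 281.
Since BC² = 281 ≥ 160 + 17 = 177, the angle opposite BC is not acute, so the smallest enclosing circle has BC as diameter.
Centre = midpoint of BC = (1, -4.5), r² = 281/4 = 70.25.
The points at distance exactly r from the centre are (9, -2), (-7, -7) — 2 points.

2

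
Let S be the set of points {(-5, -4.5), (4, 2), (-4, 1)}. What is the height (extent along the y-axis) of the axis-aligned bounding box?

max y = 2, min y = -4.5, so height = 6.5.

6.5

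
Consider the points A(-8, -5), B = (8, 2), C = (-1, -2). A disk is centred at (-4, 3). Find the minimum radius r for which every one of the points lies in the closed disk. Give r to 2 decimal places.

The required radius is the distance from (-4, 3) to the farthest point.
Squared distances: 80, 145, 34.
Maximum is 145, attained at B.
r = √145 ≈ 12.04.

12.04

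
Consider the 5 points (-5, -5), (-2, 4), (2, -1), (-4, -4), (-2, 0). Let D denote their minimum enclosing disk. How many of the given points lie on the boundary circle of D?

The minimum enclosing circle of a finite set is fixed by two of the points (as a diameter) or three (as a circumcircle).
The minimum enclosing circle is determined by three boundary points: (-5, -5), (-2, 4), (2, -1).
Their circumcentre is (-95/34, -25/34) with r² = 13325/578.
The farthest remaining point (-4, -4) is at distance² 7001/578 ≤ 13325/578.
The points at distance exactly r from the centre are (-5, -5), (-2, 4), (2, -1) — 3 points.

3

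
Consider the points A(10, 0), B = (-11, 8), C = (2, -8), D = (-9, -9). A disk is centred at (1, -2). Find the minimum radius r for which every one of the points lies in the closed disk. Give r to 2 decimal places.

The required radius is the distance from (1, -2) to the farthest point.
Squared distances: 85, 244, 37, 149.
Maximum is 244, attained at B.
r = √244 ≈ 15.62.

15.62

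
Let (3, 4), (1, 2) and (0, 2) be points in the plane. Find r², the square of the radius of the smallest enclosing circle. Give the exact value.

3.25

Call the three points A, B, C in the order given.
Side lengths²: AB² = 8, AC² = 13, BC² = 1.
Since AC² = 13 ≥ 8 + 1 = 9, the angle opposite AC is not acute, so the smallest enclosing circle has AC as diameter.
Centre = midpoint of AC = (1.5, 3), r² = 13/4 = 3.25.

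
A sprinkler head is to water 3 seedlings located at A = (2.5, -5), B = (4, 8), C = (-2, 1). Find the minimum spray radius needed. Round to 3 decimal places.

Side lengths²: AB² = 171.25, AC² = 56.25, BC² = 85.
Since AB² = 171.25 ≥ 85 + 56.25 = 141.25, the angle opposite AB is not acute, so the smallest enclosing circle has AB as diameter.
Centre = midpoint of AB = (3.25, 1.5), r² = 171.25/4 = 42.8125.
r = √(42.8125) ≈ 6.543.

6.543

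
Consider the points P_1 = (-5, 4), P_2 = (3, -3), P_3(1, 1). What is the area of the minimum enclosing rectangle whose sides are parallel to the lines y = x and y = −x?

In coordinates u = x + y, v = x − y the rectangle is axis-aligned; the map (x,y)→(u,v) scales areas by 2.
u-values: -1, 0, 2; range = 2 − (-1) = 3.
v-values: -9, 6, 0; range = 6 − (-9) = 15.
Area = (3 × 15) / 2 = 22.5.

22.5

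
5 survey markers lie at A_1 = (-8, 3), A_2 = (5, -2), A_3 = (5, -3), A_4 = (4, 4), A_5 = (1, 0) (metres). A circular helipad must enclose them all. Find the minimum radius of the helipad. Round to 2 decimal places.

7.16

A smallest enclosing disk is always determined by at most three of the input points on its boundary.
The farthest pair is A_1–A_3 with squared distance 205. The circle on this segment as diameter has centre (-1.5, 0) and r² = 205/4 = 51.25.
Check A_2: distance² to centre = 46.25 ≤ 51.25, so it lies inside.
All remaining points lie in this disk, and no smaller disk contains both endpoints, so this is the minimum enclosing circle.
r = √(51.25) ≈ 7.16.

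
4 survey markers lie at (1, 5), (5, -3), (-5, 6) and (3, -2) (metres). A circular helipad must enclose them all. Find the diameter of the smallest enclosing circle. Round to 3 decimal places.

13.454

The minimum enclosing circle of a finite set is fixed by two of the points (as a diameter) or three (as a circumcircle).
The farthest pair is (5, -3)–(-5, 6) with squared distance 181. The circle on this segment as diameter has centre (0, 1.5) and r² = 181/4 = 45.25.
Check (1, 5): distance² to centre = 13.25 ≤ 45.25, so it lies inside.
All remaining points lie in this disk, and no smaller disk contains both endpoints, so this is the minimum enclosing circle.
Diameter = 2r = 2√(45.25) ≈ 13.454.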